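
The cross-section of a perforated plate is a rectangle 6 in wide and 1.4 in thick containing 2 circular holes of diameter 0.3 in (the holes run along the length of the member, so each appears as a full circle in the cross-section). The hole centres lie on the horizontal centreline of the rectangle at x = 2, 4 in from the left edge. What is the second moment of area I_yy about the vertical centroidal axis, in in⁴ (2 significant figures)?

Decompose the section into non-overlapping parts with the origin at the bottom-left of its bounding rectangle.
Plate: 6 × 1.4, A = 8.4 in², x = 3 in, Ī = 25.2 in⁴.
Hole 1 (subtracted): ⌀0.3, A = 0.07069 in², x = 2 in, Ī = 0.0003976 in⁴.
Hole 2 (subtracted): ⌀0.3, A = 0.07069 in², x = 4 in, Ī = 0.0003976 in⁴.
By symmetry the centroid is at mid-width, x̄ = 3 in.
Transfer each piece to the vertical centroidal axis using Ī + A·d² with d = x − 3:
  plate: d = 0 in → contributes +25.2 in⁴
  hole 1: d = -1 in → contributes −0.07108 in⁴
  hole 2: d = 1 in → contributes −0.07108 in⁴
Total I = 25.06 in⁴.

I_yy ≈ 25 in⁴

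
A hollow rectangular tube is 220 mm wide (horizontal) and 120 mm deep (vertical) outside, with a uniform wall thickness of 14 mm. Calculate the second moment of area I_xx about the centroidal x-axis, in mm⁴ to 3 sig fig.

Split into non-overlapping primitives; take the origin at the lower-left of the bounding box.
Outer rectangle: 220 × 120, A = 26 400 mm², y = 60 mm, Ī = 31 680 000 mm⁴.
Inner void (subtracted): 192 × 92, A = 17 664 mm², y = 60 mm, Ī = 12 459 008 mm⁴.
By symmetry the centroid is at mid-height, ȳ = 60 mm.
All pieces are centred on the centroidal x-axis, so I = ΣĪ (holes subtracted) = 19 220 992 mm⁴.

I_xx ≈ 1.92 × 10⁷ mm⁴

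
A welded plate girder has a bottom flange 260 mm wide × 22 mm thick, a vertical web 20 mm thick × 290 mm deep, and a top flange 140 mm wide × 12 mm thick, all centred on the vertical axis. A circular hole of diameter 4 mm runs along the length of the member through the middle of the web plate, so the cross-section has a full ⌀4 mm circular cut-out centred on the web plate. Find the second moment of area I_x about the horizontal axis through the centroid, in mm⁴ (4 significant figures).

I_x ≈ 1.875 × 10⁸ mm⁴

Decompose the section into non-overlapping parts with the origin at the bottom-left of its bounding rectangle.
Bottom plate: 260 × 22, A = 5 720 mm², y = 11 mm, Ī = 230 707 mm⁴.
Web plate: 20 × 290, A = 5 800 mm², y = 167 mm, Ī = 40 648 333 mm⁴.
Top plate: 140 × 12, A = 1 680 mm², y = 318 mm, Ī = 20 160 mm⁴.
Hole (subtracted): ⌀4, A = 12.5664 mm², y = 167 mm, Ī = 12.5664 mm⁴.
Centroid: ȳ = ΣA·y / ΣA = 118.572 mm.
Transfer each piece to the horizontal axis through the centroid using Ī + A·d² with d = y − 118.572:
  bottom plate: d = -107.572 mm → contributes +66 421 129 mm⁴
  web plate: d = 48.4279 mm → contributes +54 250 862 mm⁴
  top plate: d = 199.428 mm → contributes +66 836 273 mm⁴
  hole: d = 48.4279 mm → contributes −29 484 mm⁴
Total I = 187 478 780 mm⁴.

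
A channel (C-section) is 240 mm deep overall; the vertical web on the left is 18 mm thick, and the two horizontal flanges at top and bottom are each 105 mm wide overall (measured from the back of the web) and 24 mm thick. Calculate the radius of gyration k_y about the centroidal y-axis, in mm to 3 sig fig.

Break the section into simple shapes (no overlaps), measuring from the bottom-left corner of the bounding box.
Web: 18 × 240, A = 4 320 mm², x = 9 mm, Ī = 116 640 mm⁴.
Top flange (beyond web): 87 × 24, A = 2 088 mm², x = 61.5 mm, Ī = 1 317 006 mm⁴.
Bottom flange (beyond web): 87 × 24, A = 2 088 mm², x = 61.5 mm, Ī = 1 317 006 mm⁴.
Centroid: x̄ = ΣA·x / ΣA = 34.805 mm.
Transfer each piece to the centroidal y-axis using Ī + A·d² with d = x − 34.805:
  web: d = -25.805 mm → contributes +2 993 338 mm⁴
  top flange (beyond web): d = 26.695 mm → contributes +2 804 953 mm⁴
  bottom flange (beyond web): d = 26.695 mm → contributes +2 804 953 mm⁴
Total I = 8 603 245 mm⁴.
Radius of gyration: k = √(I/A) = √(8 603 245 / 8 496) = 31.822 mm.

k_y ≈ 31.8 mm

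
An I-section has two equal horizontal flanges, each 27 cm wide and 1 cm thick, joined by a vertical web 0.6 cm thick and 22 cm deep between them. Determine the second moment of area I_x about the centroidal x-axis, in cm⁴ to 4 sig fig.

I_x ≈ 7678 cm⁴

Break the section into simple shapes (no overlaps), measuring from the bottom-left corner of the bounding box.
Bottom flange: 27 × 1, A = 27 cm², y = 0.5 cm, Ī = 2.25 cm⁴.
Web: 0.6 × 22, A = 13.2 cm², y = 12 cm, Ī = 532.4 cm⁴.
Top flange: 27 × 1, A = 27 cm², y = 23.5 cm, Ī = 2.25 cm⁴.
By symmetry the centroid is at mid-height, ȳ = 12 cm.
Transfer each piece to the centroidal x-axis using Ī + A·d² with d = y − 12:
  bottom flange: d = -11.5 cm → contributes +3 573 cm⁴
  web: d = 0 cm → contributes +532.4 cm⁴
  top flange: d = 11.5 cm → contributes +3 573 cm⁴
Total I = 7678.4 cm⁴.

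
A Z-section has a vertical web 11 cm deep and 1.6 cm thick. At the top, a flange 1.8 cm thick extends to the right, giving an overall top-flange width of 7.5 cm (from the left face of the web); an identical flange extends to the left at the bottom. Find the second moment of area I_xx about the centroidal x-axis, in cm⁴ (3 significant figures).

I_xx ≈ 633 cm⁴

Treat the section as a set of non-overlapping primitives; coordinates are from the bounding-box lower-left.
Web: 1.6 × 11, A = 17.6 cm², y = 5.5 cm, Ī = 177.47 cm⁴.
Top flange (beyond web): 5.9 × 1.8, A = 10.62 cm², y = 10.1 cm, Ī = 2.8674 cm⁴.
Bottom flange (beyond web): 5.9 × 1.8, A = 10.62 cm², y = 0.9 cm, Ī = 2.8674 cm⁴.
Centroid: ȳ = ΣA·y / ΣA = 5.5 cm.
Transfer each piece to the centroidal x-axis using Ī + A·d² with d = y − 5.5:
  web: d = 0 cm → contributes +177.47 cm⁴
  top flange (beyond web): d = 4.6 cm → contributes +227.59 cm⁴
  bottom flange (beyond web): d = -4.6 cm → contributes +227.59 cm⁴
Total I = 632.64 cm⁴.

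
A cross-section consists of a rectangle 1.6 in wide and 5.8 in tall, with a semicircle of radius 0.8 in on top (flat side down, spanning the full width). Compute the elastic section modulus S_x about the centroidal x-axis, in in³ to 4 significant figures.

Break the section into simple shapes (no overlaps), measuring from the bottom-left corner of the bounding box.
Rectangular body: 1.6 × 5.8, A = 9.28 in², y = 2.9 in, Ī = 26.0149 in⁴.
Semicircular cap: semicircle r = 0.8, A = 1.00531 in², y = 6.13953 in, Ī = 0.0449565 in⁴.
Centroid: ȳ = ΣA·y / ΣA = 3.21664 in.
Transfer each piece to the centroidal x-axis using Ī + A·d² with d = y − 3.21664:
  rectangular body: d = -0.316639 in → contributes +26.9453 in⁴
  semicircular cap: d = 2.92289 in → contributes +8.63361 in⁴
Total I = 35.579 in⁴.
Extreme fibre distance c = 3.38336 in; S = I/c = 10.5159 in³.

S_x ≈ 10.52 in³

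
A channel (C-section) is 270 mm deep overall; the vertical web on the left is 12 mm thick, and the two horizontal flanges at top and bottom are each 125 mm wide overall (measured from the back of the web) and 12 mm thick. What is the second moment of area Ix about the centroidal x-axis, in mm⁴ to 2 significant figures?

Ix ≈ 6.5 × 10⁷ mm⁴

Treat the section as a set of non-overlapping primitives; coordinates are from the bounding-box lower-left.
Web: 12 × 270, A = 3 240 mm², y = 135 mm, Ī = 19 683 000 mm⁴.
Top flange (beyond web): 113 × 12, A = 1 356 mm², y = 264 mm, Ī = 16 272 mm⁴.
Bottom flange (beyond web): 113 × 12, A = 1 356 mm², y = 6 mm, Ī = 16 272 mm⁴.
By symmetry the centroid is at mid-height, ȳ = 135 mm.
Transfer each piece to the centroidal x-axis using Ī + A·d² with d = y − 135:
  web: d = 0 mm → contributes +19 683 000 mm⁴
  top flange (beyond web): d = 129 mm → contributes +22 581 468 mm⁴
  bottom flange (beyond web): d = -129 mm → contributes +22 581 468 mm⁴
Total I = 64 845 936 mm⁴.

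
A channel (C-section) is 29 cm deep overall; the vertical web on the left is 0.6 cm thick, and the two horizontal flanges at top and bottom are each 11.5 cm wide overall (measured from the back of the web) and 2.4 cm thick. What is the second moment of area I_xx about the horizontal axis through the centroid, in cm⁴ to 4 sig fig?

I_xx ≈ 1.050 × 10⁴ cm⁴

Break the section into simple shapes (no overlaps), measuring from the bottom-left corner of the bounding box.
Web: 0.6 × 29, A = 17.4 cm², y = 14.5 cm, Ī = 1219.45 cm⁴.
Top flange (beyond web): 10.9 × 2.4, A = 26.16 cm², y = 27.8 cm, Ī = 12.5568 cm⁴.
Bottom flange (beyond web): 10.9 × 2.4, A = 26.16 cm², y = 1.2 cm, Ī = 12.5568 cm⁴.
By symmetry the centroid is at mid-height, ȳ = 14.5 cm.
Transfer each piece to the horizontal axis through the centroid using Ī + A·d² with d = y − 14.5:
  web: d = 0 cm → contributes +1219.45 cm⁴
  top flange (beyond web): d = 13.3 cm → contributes +4 640 cm⁴
  bottom flange (beyond web): d = -13.3 cm → contributes +4 640 cm⁴
Total I = 10499.4 cm⁴.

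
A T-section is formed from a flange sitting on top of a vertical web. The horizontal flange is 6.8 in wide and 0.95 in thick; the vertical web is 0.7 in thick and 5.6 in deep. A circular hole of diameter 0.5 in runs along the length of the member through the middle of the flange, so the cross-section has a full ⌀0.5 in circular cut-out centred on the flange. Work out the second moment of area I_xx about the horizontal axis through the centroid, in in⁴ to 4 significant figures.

I_xx ≈ 36.59 in⁴

Split into non-overlapping primitives; take the origin at the lower-left of the bounding box.
Flange: 6.8 × 0.95, A = 6.46 in², y = 6.075 in, Ī = 0.485846 in⁴.
Web: 0.7 × 5.6, A = 3.92 in², y = 2.8 in, Ī = 10.2443 in⁴.
Hole (subtracted): ⌀0.5, A = 0.19635 in², y = 6.075 in, Ī = 0.00306796 in⁴.
Centroid: ȳ = ΣA·y / ΣA = 4.81435 in.
Transfer each piece to the horizontal axis through the centroid using Ī + A·d² with d = y − 4.81435:
  flange: d = 1.26065 in → contributes +10.7523 in⁴
  web: d = -2.01435 in → contributes +26.1501 in⁴
  hole: d = 1.26065 in → contributes −0.315113 in⁴
Total I = 36.5873 in⁴.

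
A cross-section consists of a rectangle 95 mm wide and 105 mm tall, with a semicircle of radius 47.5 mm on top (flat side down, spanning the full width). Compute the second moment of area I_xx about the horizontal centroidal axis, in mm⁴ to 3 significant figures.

I_xx ≈ 2.35 × 10⁷ mm⁴

Decompose the section into non-overlapping parts with the origin at the bottom-left of its bounding rectangle.
Rectangular body: 95 × 105, A = 9 975 mm², y = 52.5 mm, Ī = 9 164 531 mm⁴.
Semicircular cap: semicircle r = 47.5, A = 3544.1 mm², y = 125.16 mm, Ī = 558 736 mm⁴.
Centroid: ȳ = ΣA·y / ΣA = 71.548 mm.
Transfer each piece to the horizontal centroidal axis using Ī + A·d² with d = y − 71.548:
  rectangular body: d = -19.048 mm → contributes +12 783 770 mm⁴
  semicircular cap: d = 53.612 mm → contributes +10 745 191 mm⁴
Total I = 23 528 961 mm⁴.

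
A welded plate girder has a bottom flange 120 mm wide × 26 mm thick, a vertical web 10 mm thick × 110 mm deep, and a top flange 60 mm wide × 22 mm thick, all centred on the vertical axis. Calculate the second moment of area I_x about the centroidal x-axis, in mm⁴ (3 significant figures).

I_x ≈ 1.87 × 10⁷ mm⁴

Break the section into simple shapes (no overlaps), measuring from the bottom-left corner of the bounding box.
Bottom plate: 120 × 26, A = 3 120 mm², y = 13 mm, Ī = 175 760 mm⁴.
Web plate: 10 × 110, A = 1 100 mm², y = 81 mm, Ī = 1 109 167 mm⁴.
Top plate: 60 × 22, A = 1 320 mm², y = 147 mm, Ī = 53 240 mm⁴.
Centroid: ȳ = ΣA·y / ΣA = 58.43 mm.
Transfer each piece to the centroidal x-axis using Ī + A·d² with d = y − 58.43:
  bottom plate: d = -45.43 mm → contributes +6 614 968 mm⁴
  web plate: d = 22.57 mm → contributes +1 669 532 mm⁴
  top plate: d = 88.57 mm → contributes +10 408 264 mm⁴
Total I = 18 692 764 mm⁴.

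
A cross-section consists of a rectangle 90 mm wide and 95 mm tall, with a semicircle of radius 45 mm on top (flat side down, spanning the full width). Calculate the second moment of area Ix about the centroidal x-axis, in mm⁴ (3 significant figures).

Ix ≈ 1.72 × 10⁷ mm⁴

Break the section into simple shapes (no overlaps), measuring from the bottom-left corner of the bounding box.
Rectangular body: 90 × 95, A = 8 550 mm², y = 47.5 mm, Ī = 6 430 313 mm⁴.
Semicircular cap: semicircle r = 45, A = 3180.9 mm², y = 114.1 mm, Ī = 450 072 mm⁴.
Centroid: ȳ = ΣA·y / ΣA = 65.558 mm.
Transfer each piece to the centroidal x-axis using Ī + A·d² with d = y − 65.558:
  rectangular body: d = -18.058 mm → contributes +9 218 527 mm⁴
  semicircular cap: d = 48.54 mm → contributes +7 944 653 mm⁴
Total I = 17 163 180 mm⁴.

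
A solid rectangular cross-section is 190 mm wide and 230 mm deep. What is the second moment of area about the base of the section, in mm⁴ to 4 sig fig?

The section: 190 × 230, A = 43 700 mm², y = 115 mm, Ī = 192 644 167 mm⁴.
Transfer it to a horizontal axis along the bottom face using Ī + A·d² with d = y − 0:
  the section: d = 115 mm → contributes +770 576 667 mm⁴
Total I = 770 576 667 mm⁴.

I_base ≈ 7.706 × 10⁸ mm⁴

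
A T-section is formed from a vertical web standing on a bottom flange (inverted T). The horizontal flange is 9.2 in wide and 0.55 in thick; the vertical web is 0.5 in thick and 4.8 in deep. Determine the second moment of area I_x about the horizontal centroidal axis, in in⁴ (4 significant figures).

I_x ≈ 16.38 in⁴

Decompose the section into non-overlapping parts with the origin at the bottom-left of its bounding rectangle.
Flange: 9.2 × 0.55, A = 5.06 in², y = 0.275 in, Ī = 0.127554 in⁴.
Web: 0.5 × 4.8, A = 2.4 in², y = 2.95 in, Ī = 4.608 in⁴.
Centroid: ȳ = ΣA·y / ΣA = 1.13559 in.
Transfer each piece to the horizontal centroidal axis using Ī + A·d² with d = y − 1.13559:
  flange: d = -0.86059 in → contributes +3.87507 in⁴
  web: d = 1.81441 in → contributes +12.509 in⁴
Total I = 16.3841 in⁴.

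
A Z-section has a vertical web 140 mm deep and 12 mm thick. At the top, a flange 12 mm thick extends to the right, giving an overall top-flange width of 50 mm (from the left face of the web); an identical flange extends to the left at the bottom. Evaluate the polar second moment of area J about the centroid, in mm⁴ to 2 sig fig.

J ≈ 7.2 × 10⁶ mm⁴

Treat the section as a set of non-overlapping primitives; coordinates are from the bounding-box lower-left.
Web: 12 × 140, A = 1 680 mm², y = 70 mm, Ī = 2 744 000 mm⁴.
Top flange (beyond web): 38 × 12, A = 456 mm², y = 134 mm, Ī = 5 472 mm⁴.
Bottom flange (beyond web): 38 × 12, A = 456 mm², y = 6 mm, Ī = 5 472 mm⁴.
Centroid: ȳ = ΣA·y / ΣA = 70 mm.
Transfer each piece to the centroidal x-axis using Ī + A·d² with d = y − 70:
  web: d = 0 mm → contributes +2 744 000 mm⁴
  top flange (beyond web): d = 64 mm → contributes +1 873 248 mm⁴
  bottom flange (beyond web): d = -64 mm → contributes +1 873 248 mm⁴
Total I = 6 490 496 mm⁴.
For the y-axis: x̄ = 44 mm.
Repeating about the centroidal y-axis gives I_y = 699 904 mm⁴.
Polar second moment: J = I_x + I_y = 7 190 400 mm⁴.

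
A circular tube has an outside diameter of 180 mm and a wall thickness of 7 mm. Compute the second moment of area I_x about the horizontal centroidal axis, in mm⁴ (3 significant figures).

I_x ≈ 1.43 × 10⁷ mm⁴

Treat the section as a set of non-overlapping primitives; coordinates are from the bounding-box lower-left.
Outer circle: ⌀180, A = 25 447 mm², y = 90 mm, Ī = 51 529 974 mm⁴.
Bore (subtracted): ⌀166, A = 21 642 mm², y = 90 mm, Ī = 37 273 678 mm⁴.
By symmetry the centroid is at mid-height, ȳ = 90 mm.
All pieces are centred on the horizontal centroidal axis, so I = ΣĪ (holes subtracted) = 14 256 295 mm⁴.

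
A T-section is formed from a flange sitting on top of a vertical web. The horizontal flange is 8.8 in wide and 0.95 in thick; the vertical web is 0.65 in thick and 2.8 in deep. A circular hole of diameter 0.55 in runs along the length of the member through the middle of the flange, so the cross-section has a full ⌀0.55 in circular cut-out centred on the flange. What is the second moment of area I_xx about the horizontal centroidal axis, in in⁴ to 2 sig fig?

Decompose the section into non-overlapping parts with the origin at the bottom-left of its bounding rectangle.
Flange: 8.8 × 0.95, A = 8.36 in², y = 3.275 in, Ī = 0.6287 in⁴.
Web: 0.65 × 2.8, A = 1.82 in², y = 1.4 in, Ī = 1.189 in⁴.
Hole (subtracted): ⌀0.55, A = 0.2376 in², y = 3.275 in, Ī = 0.004492 in⁴.
Centroid: ȳ = ΣA·y / ΣA = 2.932 in.
Transfer each piece to the horizontal centroidal axis using Ī + A·d² with d = y − 2.932:
  flange: d = 0.3432 in → contributes +1.614 in⁴
  web: d = -1.532 in → contributes +5.459 in⁴
  hole: d = 0.3432 in → contributes −0.03248 in⁴
Total I = 7.04 in⁴.

I_xx ≈ 7.0 in⁴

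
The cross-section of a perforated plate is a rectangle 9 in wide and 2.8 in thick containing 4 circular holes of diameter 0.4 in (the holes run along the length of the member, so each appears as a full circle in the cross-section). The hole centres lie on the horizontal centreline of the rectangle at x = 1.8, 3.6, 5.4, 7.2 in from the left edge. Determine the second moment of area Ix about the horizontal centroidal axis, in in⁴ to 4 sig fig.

Ix ≈ 16.46 in⁴

Decompose the section into non-overlapping parts with the origin at the bottom-left of its bounding rectangle.
Plate: 9 × 2.8, A = 25.2 in², y = 1.4 in, Ī = 16.464 in⁴.
Hole 1 (subtracted): ⌀0.4, A = 0.125664 in², y = 1.4 in, Ī = 0.00125664 in⁴.
Hole 2 (subtracted): ⌀0.4, A = 0.125664 in², y = 1.4 in, Ī = 0.00125664 in⁴.
Hole 3 (subtracted): ⌀0.4, A = 0.125664 in², y = 1.4 in, Ī = 0.00125664 in⁴.
Hole 4 (subtracted): ⌀0.4, A = 0.125664 in², y = 1.4 in, Ī = 0.00125664 in⁴.
By symmetry the centroid is at mid-height, ȳ = 1.4 in.
All pieces are centred on the horizontal centroidal axis, so I = ΣĪ (holes subtracted) = 16.459 in⁴.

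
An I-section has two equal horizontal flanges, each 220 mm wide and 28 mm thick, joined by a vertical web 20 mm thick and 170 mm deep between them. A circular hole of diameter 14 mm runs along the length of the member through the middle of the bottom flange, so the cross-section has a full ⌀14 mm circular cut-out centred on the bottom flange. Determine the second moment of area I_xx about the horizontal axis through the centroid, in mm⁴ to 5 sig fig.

I_xx ≈ 1.2822 × 10⁸ mm⁴

Split into non-overlapping primitives; take the origin at the lower-left of the bounding box.
Bottom flange: 220 × 28, A = 6 160 mm², y = 14 mm, Ī = 402453.3 mm⁴.
Web: 20 × 170, A = 3 400 mm², y = 113 mm, Ī = 8 188 333 mm⁴.
Top flange: 220 × 28, A = 6 160 mm², y = 212 mm, Ī = 402453.3 mm⁴.
Hole (subtracted): ⌀14, A = 153.938 mm², y = 14 mm, Ī = 1885.741 mm⁴.
Centroid: ȳ = ΣA·y / ΣA = 113.979 mm.
Transfer each piece to the horizontal axis through the centroid using Ī + A·d² with d = y − 113.979:
  bottom flange: d = -99.97904 mm → contributes +61 976 639 mm⁴
  web: d = -0.9790444 mm → contributes +8 191 592 mm⁴
  top flange: d = 98.02096 mm → contributes +59 588 397 mm⁴
  hole: d = -99.97904 mm → contributes −1 540 621 mm⁴
Total I = 128 216 007 mm⁴.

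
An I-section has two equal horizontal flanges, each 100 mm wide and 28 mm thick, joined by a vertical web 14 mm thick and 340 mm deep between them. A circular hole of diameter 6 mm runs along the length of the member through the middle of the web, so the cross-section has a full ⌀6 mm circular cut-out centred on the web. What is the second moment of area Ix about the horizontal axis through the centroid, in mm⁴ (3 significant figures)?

Ix ≈ 2.36 × 10⁸ mm⁴

Break the section into simple shapes (no overlaps), measuring from the bottom-left corner of the bounding box.
Bottom flange: 100 × 28, A = 2 800 mm², y = 14 mm, Ī = 182 933 mm⁴.
Web: 14 × 340, A = 4 760 mm², y = 198 mm, Ī = 45 854 667 mm⁴.
Top flange: 100 × 28, A = 2 800 mm², y = 382 mm, Ī = 182 933 mm⁴.
Hole (subtracted): ⌀6, A = 28.274 mm², y = 198 mm, Ī = 63.617 mm⁴.
By symmetry the centroid is at mid-height, ȳ = 198 mm.
Transfer each piece to the horizontal axis through the centroid using Ī + A·d² with d = y − 198:
  bottom flange: d = -184 mm → contributes +94 979 733 mm⁴
  web: d = 0 mm → contributes +45 854 667 mm⁴
  top flange: d = 184 mm → contributes +94 979 733 mm⁴
  hole: d = 0 mm → contributes −63.617 mm⁴
Total I = 235 814 070 mm⁴.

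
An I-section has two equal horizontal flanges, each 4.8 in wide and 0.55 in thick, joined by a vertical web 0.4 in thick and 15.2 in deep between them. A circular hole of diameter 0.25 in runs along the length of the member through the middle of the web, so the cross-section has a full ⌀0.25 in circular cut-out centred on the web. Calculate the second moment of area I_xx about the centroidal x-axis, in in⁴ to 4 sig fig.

Treat the section as a set of non-overlapping primitives; coordinates are from the bounding-box lower-left.
Bottom flange: 4.8 × 0.55, A = 2.64 in², y = 0.275 in, Ī = 0.06655 in⁴.
Web: 0.4 × 15.2, A = 6.08 in², y = 8.15 in, Ī = 117.06 in⁴.
Top flange: 4.8 × 0.55, A = 2.64 in², y = 16.025 in, Ī = 0.06655 in⁴.
Hole (subtracted): ⌀0.25, A = 0.0490874 in², y = 8.15 in, Ī = 0.000191748 in⁴.
By symmetry the centroid is at mid-height, ȳ = 8.15 in.
Transfer each piece to the centroidal x-axis using Ī + A·d² with d = y − 8.15:
  bottom flange: d = -7.875 in → contributes +163.788 in⁴
  web: d = 0 in → contributes +117.06 in⁴
  top flange: d = 7.875 in → contributes +163.788 in⁴
  hole: d = 0 in → contributes −0.000191748 in⁴
Total I = 444.636 in⁴.

I_xx ≈ 444.6 in⁴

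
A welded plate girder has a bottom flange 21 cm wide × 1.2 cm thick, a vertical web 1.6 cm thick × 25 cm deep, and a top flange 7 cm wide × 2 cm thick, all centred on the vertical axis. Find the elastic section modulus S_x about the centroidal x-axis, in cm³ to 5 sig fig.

S_x ≈ 535.30 cm³

Split into non-overlapping primitives; take the origin at the lower-left of the bounding box.
Bottom plate: 21 × 1.2, A = 25.2 cm², y = 0.6 cm, Ī = 3.024 cm⁴.
Web plate: 1.6 × 25, A = 40 cm², y = 13.7 cm, Ī = 2083.333 cm⁴.
Top plate: 7 × 2, A = 14 cm², y = 27.2 cm, Ī = 4.666667 cm⁴.
Centroid: ȳ = ΣA·y / ΣA = 11.91818 cm.
Transfer each piece to the centroidal x-axis using Ī + A·d² with d = y − 11.91818:
  bottom plate: d = -11.31818 cm → contributes +3231.175 cm⁴
  web plate: d = 1.781818 cm → contributes +2210.328 cm⁴
  top plate: d = 15.28182 cm → contributes +3274.142 cm⁴
Total I = 8715.646 cm⁴.
Extreme fibre distance c = 16.28182 cm; S = I/c = 535.2993 cm³.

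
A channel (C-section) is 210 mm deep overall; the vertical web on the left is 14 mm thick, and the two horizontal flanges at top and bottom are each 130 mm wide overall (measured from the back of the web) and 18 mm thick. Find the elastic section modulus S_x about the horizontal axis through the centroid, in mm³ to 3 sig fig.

S_x ≈ 4.71 × 10⁵ mm³

Break the section into simple shapes (no overlaps), measuring from the bottom-left corner of the bounding box.
Web: 14 × 210, A = 2 940 mm², y = 105 mm, Ī = 10 804 500 mm⁴.
Top flange (beyond web): 116 × 18, A = 2 088 mm², y = 201 mm, Ī = 56 376 mm⁴.
Bottom flange (beyond web): 116 × 18, A = 2 088 mm², y = 9 mm, Ī = 56 376 mm⁴.
By symmetry the centroid is at mid-height, ȳ = 105 mm.
Transfer each piece to the horizontal axis through the centroid using Ī + A·d² with d = y − 105:
  web: d = 0 mm → contributes +10 804 500 mm⁴
  top flange (beyond web): d = 96 mm → contributes +19 299 384 mm⁴
  bottom flange (beyond web): d = -96 mm → contributes +19 299 384 mm⁴
Total I = 49 403 268 mm⁴.
Extreme fibre distance c = 105 mm; S = I/c = 470 507 mm³.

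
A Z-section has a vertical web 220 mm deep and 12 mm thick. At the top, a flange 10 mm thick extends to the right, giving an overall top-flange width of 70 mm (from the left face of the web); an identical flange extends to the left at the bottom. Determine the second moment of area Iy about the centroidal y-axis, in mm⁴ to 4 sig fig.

Iy ≈ 1.778 × 10⁶ mm⁴

Split into non-overlapping primitives; take the origin at the lower-left of the bounding box.
Web: 12 × 220, A = 2 640 mm², x = 64 mm, Ī = 31 680 mm⁴.
Top flange (beyond web): 58 × 10, A = 580 mm², x = 99 mm, Ī = 162 593 mm⁴.
Bottom flange (beyond web): 58 × 10, A = 580 mm², x = 29 mm, Ī = 162 593 mm⁴.
Centroid: x̄ = ΣA·x / ΣA = 64 mm.
Transfer each piece to the centroidal y-axis using Ī + A·d² with d = x − 64:
  web: d = 0 mm → contributes +31 680 mm⁴
  top flange (beyond web): d = 35 mm → contributes +873 093 mm⁴
  bottom flange (beyond web): d = -35 mm → contributes +873 093 mm⁴
Total I = 1 777 867 mm⁴.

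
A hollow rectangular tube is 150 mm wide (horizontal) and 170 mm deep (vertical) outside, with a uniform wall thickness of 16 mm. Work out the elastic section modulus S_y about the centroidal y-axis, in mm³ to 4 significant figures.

S_y ≈ 3.856 × 10⁵ mm³

Decompose the section into non-overlapping parts with the origin at the bottom-left of its bounding rectangle.
Outer rectangle: 150 × 170, A = 25 500 mm², x = 75 mm, Ī = 47 812 500 mm⁴.
Inner void (subtracted): 118 × 138, A = 16 284 mm², x = 75 mm, Ī = 18 894 868 mm⁴.
By symmetry the centroid is at mid-width, x̄ = 75 mm.
All pieces are centred on the centroidal y-axis, so I = ΣĪ (holes subtracted) = 28 917 632 mm⁴.
Extreme fibre distance c = 75 mm; S = I/c = 385 568 mm³.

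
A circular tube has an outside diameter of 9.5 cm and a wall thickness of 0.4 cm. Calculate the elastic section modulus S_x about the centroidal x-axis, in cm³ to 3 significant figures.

S_x ≈ 25.0 cm³

Split into non-overlapping primitives; take the origin at the lower-left of the bounding box.
Outer circle: ⌀9.5, A = 70.882 cm², y = 4.75 cm, Ī = 399.82 cm⁴.
Bore (subtracted): ⌀8.7, A = 59.447 cm², y = 4.75 cm, Ī = 281.22 cm⁴.
By symmetry the centroid is at mid-height, ȳ = 4.75 cm.
All pieces are centred on the centroidal x-axis, so I = ΣĪ (holes subtracted) = 118.6 cm⁴.
Extreme fibre distance c = 4.75 cm; S = I/c = 24.968 cm³.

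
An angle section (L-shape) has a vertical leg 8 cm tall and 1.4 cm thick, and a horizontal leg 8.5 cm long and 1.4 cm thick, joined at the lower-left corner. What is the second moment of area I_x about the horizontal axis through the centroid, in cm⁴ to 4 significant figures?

Break the section into simple shapes (no overlaps), measuring from the bottom-left corner of the bounding box.
Vertical leg: 1.4 × 8, A = 11.2 cm², y = 4 cm, Ī = 59.7333 cm⁴.
Horizontal leg (remainder): 7.1 × 1.4, A = 9.94 cm², y = 0.7 cm, Ī = 1.62353 cm⁴.
Centroid: ȳ = ΣA·y / ΣA = 2.44834 cm.
Transfer each piece to the horizontal axis through the centroid using Ī + A·d² with d = y − 2.44834:
  vertical leg: d = 1.55166 cm → contributes +86.6988 cm⁴
  horizontal leg (remainder): d = -1.74834 cm → contributes +32.0072 cm⁴
Total I = 118.706 cm⁴.

I_x ≈ 118.7 cm⁴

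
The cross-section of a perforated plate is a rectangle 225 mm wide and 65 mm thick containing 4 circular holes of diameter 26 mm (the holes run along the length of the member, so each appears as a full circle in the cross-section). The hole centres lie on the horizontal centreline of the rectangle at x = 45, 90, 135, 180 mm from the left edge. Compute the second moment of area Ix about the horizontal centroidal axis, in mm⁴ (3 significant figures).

Break the section into simple shapes (no overlaps), measuring from the bottom-left corner of the bounding box.
Plate: 225 × 65, A = 14 625 mm², y = 32.5 mm, Ī = 5 149 219 mm⁴.
Hole 1 (subtracted): ⌀26, A = 530.93 mm², y = 32.5 mm, Ī = 22 432 mm⁴.
Hole 2 (subtracted): ⌀26, A = 530.93 mm², y = 32.5 mm, Ī = 22 432 mm⁴.
Hole 3 (subtracted): ⌀26, A = 530.93 mm², y = 32.5 mm, Ī = 22 432 mm⁴.
Hole 4 (subtracted): ⌀26, A = 530.93 mm², y = 32.5 mm, Ī = 22 432 mm⁴.
By symmetry the centroid is at mid-height, ȳ = 32.5 mm.
All pieces are centred on the horizontal centroidal axis, so I = ΣĪ (holes subtracted) = 5 059 492 mm⁴.

Ix ≈ 5.06 × 10⁶ mm⁴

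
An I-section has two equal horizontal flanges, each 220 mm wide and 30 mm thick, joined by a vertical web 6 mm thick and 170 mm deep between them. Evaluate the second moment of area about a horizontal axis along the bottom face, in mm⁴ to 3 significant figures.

Split into non-overlapping primitives; take the origin at the lower-left of the bounding box.
Bottom flange: 220 × 30, A = 6 600 mm², y = 15 mm, Ī = 495 000 mm⁴.
Web: 6 × 170, A = 1 020 mm², y = 115 mm, Ī = 2 456 500 mm⁴.
Top flange: 220 × 30, A = 6 600 mm², y = 215 mm, Ī = 495 000 mm⁴.
Transfer each piece to a horizontal axis along the bottom face using Ī + A·d² with d = y − 0:
  bottom flange: d = 15 mm → contributes +1 980 000 mm⁴
  web: d = 115 mm → contributes +15 946 000 mm⁴
  top flange: d = 215 mm → contributes +305 580 000 mm⁴
Total I = 323 506 000 mm⁴.

I_base ≈ 3.24 × 10⁸ mm⁴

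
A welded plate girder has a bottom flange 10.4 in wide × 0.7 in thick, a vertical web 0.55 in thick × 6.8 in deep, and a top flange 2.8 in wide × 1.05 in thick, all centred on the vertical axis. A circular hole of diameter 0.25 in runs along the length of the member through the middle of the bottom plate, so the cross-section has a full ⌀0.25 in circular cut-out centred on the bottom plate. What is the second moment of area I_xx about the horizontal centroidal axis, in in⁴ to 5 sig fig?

Treat the section as a set of non-overlapping primitives; coordinates are from the bounding-box lower-left.
Bottom plate: 10.4 × 0.7, A = 7.28 in², y = 0.35 in, Ī = 0.2972667 in⁴.
Web plate: 0.55 × 6.8, A = 3.74 in², y = 4.1 in, Ī = 14.41147 in⁴.
Top plate: 2.8 × 1.05, A = 2.94 in², y = 8.025 in, Ī = 0.2701125 in⁴.
Hole (subtracted): ⌀0.25, A = 0.04908739 in², y = 0.35 in, Ī = 0.0001917476 in⁴.
Centroid: ȳ = ΣA·y / ΣA = 2.980273 in.
Transfer each piece to the horizontal centroidal axis using Ī + A·d² with d = y − 2.980273:
  bottom plate: d = -2.630273 in → contributes +50.66276 in⁴
  web plate: d = 1.119727 in → contributes +19.10063 in⁴
  top plate: d = 5.044727 in → contributes +75.09096 in⁴
  hole: d = -2.630273 in → contributes −0.3397948 in⁴
Total I = 144.5146 in⁴.

I_xx ≈ 144.51 in⁴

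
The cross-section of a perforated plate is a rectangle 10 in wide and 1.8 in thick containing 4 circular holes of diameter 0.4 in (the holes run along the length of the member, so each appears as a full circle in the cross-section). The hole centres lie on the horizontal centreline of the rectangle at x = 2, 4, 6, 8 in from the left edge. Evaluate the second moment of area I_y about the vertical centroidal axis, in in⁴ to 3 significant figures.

I_y ≈ 147 in⁴

Break the section into simple shapes (no overlaps), measuring from the bottom-left corner of the bounding box.
Plate: 10 × 1.8, A = 18 in², x = 5 in, Ī = 150 in⁴.
Hole 1 (subtracted): ⌀0.4, A = 0.12566 in², x = 2 in, Ī = 0.0012566 in⁴.
Hole 2 (subtracted): ⌀0.4, A = 0.12566 in², x = 4 in, Ī = 0.0012566 in⁴.
Hole 3 (subtracted): ⌀0.4, A = 0.12566 in², x = 6 in, Ī = 0.0012566 in⁴.
Hole 4 (subtracted): ⌀0.4, A = 0.12566 in², x = 8 in, Ī = 0.0012566 in⁴.
By symmetry the centroid is at mid-width, x̄ = 5 in.
Transfer each piece to the vertical centroidal axis using Ī + A·d² with d = x − 5:
  plate: d = 0 in → contributes +150 in⁴
  hole 1: d = -3 in → contributes −1.1322 in⁴
  hole 2: d = -1 in → contributes −0.12692 in⁴
  hole 3: d = 1 in → contributes −0.12692 in⁴
  hole 4: d = 3 in → contributes −1.1322 in⁴
Total I = 147.48 in⁴.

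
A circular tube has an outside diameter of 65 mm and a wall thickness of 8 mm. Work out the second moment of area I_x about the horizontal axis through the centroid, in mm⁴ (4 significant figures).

Split into non-overlapping primitives; take the origin at the lower-left of the bounding box.
Outer circle: ⌀65, A = 3318.31 mm², y = 32.5 mm, Ī = 876 241 mm⁴.
Bore (subtracted): ⌀49, A = 1885.74 mm², y = 32.5 mm, Ī = 282 979 mm⁴.
By symmetry the centroid is at mid-height, ȳ = 32.5 mm.
All pieces are centred on the horizontal axis through the centroid, so I = ΣĪ (holes subtracted) = 593 261 mm⁴.

I_x ≈ 5.933 × 10⁵ mm⁴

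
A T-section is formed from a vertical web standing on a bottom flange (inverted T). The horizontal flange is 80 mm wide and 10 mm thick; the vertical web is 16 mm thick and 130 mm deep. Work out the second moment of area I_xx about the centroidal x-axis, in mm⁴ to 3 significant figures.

I_xx ≈ 5.77 × 10⁶ mm⁴

Decompose the section into non-overlapping parts with the origin at the bottom-left of its bounding rectangle.
Flange: 80 × 10, A = 800 mm², y = 5 mm, Ī = 6666.7 mm⁴.
Web: 16 × 130, A = 2 080 mm², y = 75 mm, Ī = 2 929 333 mm⁴.
Centroid: ȳ = ΣA·y / ΣA = 55.556 mm.
Transfer each piece to the centroidal x-axis using Ī + A·d² with d = y − 55.556:
  flange: d = -50.556 mm → contributes +2 051 358 mm⁴
  web: d = 19.444 mm → contributes +3 715 753 mm⁴
Total I = 5 767 111 mm⁴.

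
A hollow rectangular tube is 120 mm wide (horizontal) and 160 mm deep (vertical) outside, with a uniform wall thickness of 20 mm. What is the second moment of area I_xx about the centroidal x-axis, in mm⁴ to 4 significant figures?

I_xx ≈ 2.944 × 10⁷ mm⁴

Split into non-overlapping primitives; take the origin at the lower-left of the bounding box.
Outer rectangle: 120 × 160, A = 19 200 mm², y = 80 mm, Ī = 40 960 000 mm⁴.
Inner void (subtracted): 80 × 120, A = 9 600 mm², y = 80 mm, Ī = 11 520 000 mm⁴.
By symmetry the centroid is at mid-height, ȳ = 80 mm.
All pieces are centred on the centroidal x-axis, so I = ΣĪ (holes subtracted) = 29 440 000 mm⁴.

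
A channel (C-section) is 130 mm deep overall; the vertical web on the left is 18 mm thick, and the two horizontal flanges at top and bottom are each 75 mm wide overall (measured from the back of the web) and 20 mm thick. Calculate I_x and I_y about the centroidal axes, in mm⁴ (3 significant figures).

I_x ≈ 1.03 × 10⁷ mm⁴, I_y ≈ 2.30 × 10⁶ mm⁴

Split into non-overlapping primitives; take the origin at the lower-left of the bounding box.
Web: 18 × 130, A = 2 340 mm², y = 65 mm, Ī = 3 295 500 mm⁴.
Top flange (beyond web): 57 × 20, A = 1 140 mm², y = 120 mm, Ī = 38 000 mm⁴.
Bottom flange (beyond web): 57 × 20, A = 1 140 mm², y = 10 mm, Ī = 38 000 mm⁴.
By symmetry the centroid is at mid-height, ȳ = 65 mm.
Transfer each piece to the centroidal x-axis using Ī + A·d² with d = y − 65:
  web: d = 0 mm → contributes +3 295 500 mm⁴
  top flange (beyond web): d = 55 mm → contributes +3 486 500 mm⁴
  bottom flange (beyond web): d = -55 mm → contributes +3 486 500 mm⁴
Total I = 10 268 500 mm⁴.
For the y-axis: x̄ = 27.506 mm.
Repeating about the centroidal y-axis gives I_y = 2 304 435 mm⁴.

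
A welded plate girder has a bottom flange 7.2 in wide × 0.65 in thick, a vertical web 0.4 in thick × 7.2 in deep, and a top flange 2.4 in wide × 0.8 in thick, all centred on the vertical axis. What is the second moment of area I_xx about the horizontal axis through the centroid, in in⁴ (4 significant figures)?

I_xx ≈ 103.5 in⁴

Decompose the section into non-overlapping parts with the origin at the bottom-left of its bounding rectangle.
Bottom plate: 7.2 × 0.65, A = 4.68 in², y = 0.325 in, Ī = 0.164775 in⁴.
Web plate: 0.4 × 7.2, A = 2.88 in², y = 4.25 in, Ī = 12.4416 in⁴.
Top plate: 2.4 × 0.8, A = 1.92 in², y = 8.25 in, Ī = 0.1024 in⁴.
Centroid: ȳ = ΣA·y / ΣA = 3.12247 in.
Transfer each piece to the horizontal axis through the centroid using Ī + A·d² with d = y − 3.12247:
  bottom plate: d = -2.79747 in → contributes +36.7897 in⁴
  web plate: d = 1.12753 in → contributes +16.103 in⁴
  top plate: d = 5.12753 in → contributes +50.5822 in⁴
Total I = 103.475 in⁴.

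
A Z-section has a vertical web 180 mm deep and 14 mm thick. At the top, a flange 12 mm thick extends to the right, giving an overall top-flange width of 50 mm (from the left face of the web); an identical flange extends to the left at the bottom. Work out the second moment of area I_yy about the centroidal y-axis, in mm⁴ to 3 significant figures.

Split into non-overlapping primitives; take the origin at the lower-left of the bounding box.
Web: 14 × 180, A = 2 520 mm², x = 43 mm, Ī = 41 160 mm⁴.
Top flange (beyond web): 36 × 12, A = 432 mm², x = 68 mm, Ī = 46 656 mm⁴.
Bottom flange (beyond web): 36 × 12, A = 432 mm², x = 18 mm, Ī = 46 656 mm⁴.
Centroid: x̄ = ΣA·x / ΣA = 43 mm.
Transfer each piece to the centroidal y-axis using Ī + A·d² with d = x − 43:
  web: d = 0 mm → contributes +41 160 mm⁴
  top flange (beyond web): d = 25 mm → contributes +316 656 mm⁴
  bottom flange (beyond web): d = -25 mm → contributes +316 656 mm⁴
Total I = 674 472 mm⁴.

I_yy ≈ 6.74 × 10⁵ mm⁴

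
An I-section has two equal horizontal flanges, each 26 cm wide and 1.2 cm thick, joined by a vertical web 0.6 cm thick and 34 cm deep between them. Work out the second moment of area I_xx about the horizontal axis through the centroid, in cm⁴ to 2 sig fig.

I_xx ≈ 2.1 × 10⁴ cm⁴

Treat the section as a set of non-overlapping primitives; coordinates are from the bounding-box lower-left.
Bottom flange: 26 × 1.2, A = 31.2 cm², y = 0.6 cm, Ī = 3.744 cm⁴.
Web: 0.6 × 34, A = 20.4 cm², y = 18.2 cm, Ī = 1 965 cm⁴.
Top flange: 26 × 1.2, A = 31.2 cm², y = 35.8 cm, Ī = 3.744 cm⁴.
By symmetry the centroid is at mid-height, ȳ = 18.2 cm.
Transfer each piece to the horizontal axis through the centroid using Ī + A·d² with d = y − 18.2:
  bottom flange: d = -17.6 cm → contributes +9 668 cm⁴
  web: d = 0 cm → contributes +1 965 cm⁴
  top flange: d = 17.6 cm → contributes +9 668 cm⁴
Total I = 21 302 cm⁴.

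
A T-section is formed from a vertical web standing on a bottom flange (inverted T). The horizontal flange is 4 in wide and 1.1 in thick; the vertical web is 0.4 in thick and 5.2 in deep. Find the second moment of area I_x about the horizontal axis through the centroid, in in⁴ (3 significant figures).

I_x ≈ 19.1 in⁴

Break the section into simple shapes (no overlaps), measuring from the bottom-left corner of the bounding box.
Flange: 4 × 1.1, A = 4.4 in², y = 0.55 in, Ī = 0.44367 in⁴.
Web: 0.4 × 5.2, A = 2.08 in², y = 3.7 in, Ī = 4.6869 in⁴.
Centroid: ȳ = ΣA·y / ΣA = 1.5611 in.
Transfer each piece to the horizontal axis through the centroid using Ī + A·d² with d = y − 1.5611:
  flange: d = -1.0111 in → contributes +4.942 in⁴
  web: d = 2.1389 in → contributes +14.203 in⁴
Total I = 19.145 in⁴.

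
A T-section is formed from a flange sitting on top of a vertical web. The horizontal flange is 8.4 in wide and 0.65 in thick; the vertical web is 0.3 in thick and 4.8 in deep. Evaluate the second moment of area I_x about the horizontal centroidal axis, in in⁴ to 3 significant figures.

I_x ≈ 11.4 in⁴

Treat the section as a set of non-overlapping primitives; coordinates are from the bounding-box lower-left.
Flange: 8.4 × 0.65, A = 5.46 in², y = 5.125 in, Ī = 0.19224 in⁴.
Web: 0.3 × 4.8, A = 1.44 in², y = 2.4 in, Ī = 2.7648 in⁴.
Centroid: ȳ = ΣA·y / ΣA = 4.5563 in.
Transfer each piece to the horizontal centroidal axis using Ī + A·d² with d = y − 4.5563:
  flange: d = 0.5687 in → contributes +1.9581 in⁴
  web: d = -2.1563 in → contributes +9.4603 in⁴
Total I = 11.418 in⁴.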